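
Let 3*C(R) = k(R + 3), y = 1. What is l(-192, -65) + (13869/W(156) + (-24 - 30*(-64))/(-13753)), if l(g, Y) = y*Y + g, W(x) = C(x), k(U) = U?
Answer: 3310256/728909 ≈ 4.5414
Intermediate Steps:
C(R) = 1 + R/3 (C(R) = (R + 3)/3 = (3 + R)/3 = 1 + R/3)
W(x) = 1 + x/3
l(g, Y) = Y + g (l(g, Y) = 1*Y + g = Y + g)
l(-192, -65) + (13869/W(156) + (-24 - 30*(-64))/(-13753)) = (-65 - 192) + (13869/(1 + (⅓)*156) + (-24 - 30*(-64))/(-13753)) = -257 + (13869/(1 + 52) + (-24 + 1920)*(-1/13753)) = -257 + (13869/53 + 1896*(-1/13753)) = -257 + (13869*(1/53) - 1896/13753) = -257 + (13869/53 - 1896/13753) = -257 + 190639869/728909 = 3310256/728909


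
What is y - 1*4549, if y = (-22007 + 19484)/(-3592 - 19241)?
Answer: -34621598/7611 ≈ -4548.9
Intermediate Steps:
y = 841/7611 (y = -2523/(-22833) = -2523*(-1/22833) = 841/7611 ≈ 0.11050)
y - 1*4549 = 841/7611 - 1*4549 = 841/7611 - 4549 = -34621598/7611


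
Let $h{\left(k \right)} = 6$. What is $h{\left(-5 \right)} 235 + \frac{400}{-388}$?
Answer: $\frac{136670}{97} \approx 1409.0$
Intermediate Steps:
$h{\left(-5 \right)} 235 + \frac{400}{-388} = 6 \cdot 235 + \frac{400}{-388} = 1410 + 400 \left(- \frac{1}{388}\right) = 1410 - \frac{100}{97} = \frac{136670}{97}$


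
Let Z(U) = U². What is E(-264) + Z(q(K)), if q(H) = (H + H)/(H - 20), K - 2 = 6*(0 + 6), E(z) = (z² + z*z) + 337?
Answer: 11319493/81 ≈ 1.3975e+5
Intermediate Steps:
E(z) = 337 + 2*z² (E(z) = (z² + z²) + 337 = 2*z² + 337 = 337 + 2*z²)
K = 38 (K = 2 + 6*(0 + 6) = 2 + 6*6 = 2 + 36 = 38)
q(H) = 2*H/(-20 + H) (q(H) = (2*H)/(-20 + H) = 2*H/(-20 + H))
E(-264) + Z(q(K)) = (337 + 2*(-264)²) + (2*38/(-20 + 38))² = (337 + 2*69696) + (2*38/18)² = (337 + 139392) + (2*38*(1/18))² = 139729 + (38/9)² = 139729 + 1444/81 = 11319493/81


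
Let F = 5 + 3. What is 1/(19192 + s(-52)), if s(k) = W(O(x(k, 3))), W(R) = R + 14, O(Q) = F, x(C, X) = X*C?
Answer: 1/19214 ≈ 5.2045e-5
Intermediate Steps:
F = 8
x(C, X) = C*X
O(Q) = 8
W(R) = 14 + R
s(k) = 22 (s(k) = 14 + 8 = 22)
1/(19192 + s(-52)) = 1/(19192 + 22) = 1/19214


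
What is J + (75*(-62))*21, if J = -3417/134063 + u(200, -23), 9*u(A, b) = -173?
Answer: -117844491202/1206567 ≈ -97669.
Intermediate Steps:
u(A, b) = -173/9 (u(A, b) = (⅑)*(-173) = -173/9)
J = -23223652/1206567 (J = -3417/134063 - 173/9 = -23223652/1206567 ≈ -19.248)
J + (75*(-62))*21 = -23223652/1206567 + (75*(-62))*21 = -23223652/1206567 - 4650*21 = -23223652/1206567 - 97650 = -117844491202/1206567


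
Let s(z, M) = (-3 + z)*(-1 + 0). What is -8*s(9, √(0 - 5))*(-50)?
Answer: -2400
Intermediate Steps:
s(z, M) = 3 - z (s(z, M) = (-3 + z)*(-1) = 3 - z)
-8*s(9, √(0 - 5))*(-50) = -8*(3 - 1*9)*(-50) = -8*(3 - 9)*(-50) = -8*(-6)*(-50) = 48*(-50) = -2400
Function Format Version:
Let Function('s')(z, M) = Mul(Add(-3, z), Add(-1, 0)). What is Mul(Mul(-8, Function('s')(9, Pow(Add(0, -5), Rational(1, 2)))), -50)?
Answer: -2400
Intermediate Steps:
Function('s')(z, M) = Add(3, Mul(-1, z)) (Function('s')(z, M) = Mul(Add(-3, z), -1) = Add(3, Mul(-1, z)))
Mul(Mul(-8, Function('s')(9, Pow(Add(0, -5), Rational(1, 2)))), -50) = Mul(Mul(-8, Add(3, Mul(-1, 9))), -50) = Mul(Mul(-8, Add(3, -9)), -50) = Mul(Mul(-8, -6), -50) = Mul(48, -50) = -2400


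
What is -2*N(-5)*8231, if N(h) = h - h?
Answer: 0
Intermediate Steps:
N(h) = 0
-2*N(-5)*8231 = -2*0*8231 = 0*8231 = 0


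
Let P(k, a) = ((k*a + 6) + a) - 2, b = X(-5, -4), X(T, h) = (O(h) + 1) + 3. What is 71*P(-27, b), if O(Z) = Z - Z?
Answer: -7100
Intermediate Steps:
O(Z) = 0
X(T, h) = 4 (X(T, h) = (0 + 1) + 3 = 1 + 3 = 4)
b = 4
P(k, a) = 4 + a + a*k (P(k, a) = ((a*k + 6) + a) - 2 = ((6 + a*k) + a) - 2 = (6 + a + a*k) - 2 = 4 + a + a*k)
71*P(-27, b) = 71*(4 + 4 + 4*(-27)) = 71*(4 + 4 - 108) = 71*(-100) = -7100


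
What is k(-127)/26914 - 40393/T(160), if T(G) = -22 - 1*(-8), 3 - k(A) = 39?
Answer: 543568349/188398 ≈ 2885.2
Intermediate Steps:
k(A) = -36 (k(A) = 3 - 1*39 = 3 - 39 = -36)
T(G) = -14 (T(G) = -22 + 8 = -14)
k(-127)/26914 - 40393/T(160) = -36/26914 - 40393/(-14) = -36*1/26914 - 40393*(-1/14) = -18/13457 + 40393/14 = 543568349/188398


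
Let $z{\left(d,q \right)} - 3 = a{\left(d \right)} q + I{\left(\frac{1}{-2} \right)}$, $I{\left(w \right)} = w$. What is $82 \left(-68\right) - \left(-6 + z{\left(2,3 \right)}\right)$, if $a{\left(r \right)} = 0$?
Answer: $- \frac{11145}{2} \approx -5572.5$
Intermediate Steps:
$z{\left(d,q \right)} = \frac{5}{2}$ ($z{\left(d,q \right)} = 3 + \left(0 q + \frac{1}{-2}\right) = 3 + \left(0 - \frac{1}{2}\right) = 3 - \frac{1}{2} = \frac{5}{2}$)
$82 \left(-68\right) - \left(-6 + z{\left(2,3 \right)}\right) = 82 \left(-68\right) + \left(6 - \frac{5}{2}\right) = -5576 + \left(6 - \frac{5}{2}\right) = -5576 + \frac{7}{2} = - \frac{11145}{2}$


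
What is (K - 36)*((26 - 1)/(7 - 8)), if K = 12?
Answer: 600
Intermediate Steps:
(K - 36)*((26 - 1)/(7 - 8)) = (12 - 36)*((26 - 1)/(7 - 8)) = -600/(-1) = -600*(-1) = -24*(-25) = 600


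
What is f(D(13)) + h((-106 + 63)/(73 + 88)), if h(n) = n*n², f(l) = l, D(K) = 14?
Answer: 58346427/4173281 ≈ 13.981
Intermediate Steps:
h(n) = n³
f(D(13)) + h((-106 + 63)/(73 + 88)) = 14 + ((-106 + 63)/(73 + 88))³ = 14 + (-43/161)³ = 14 - 79507/4173281 = 58346427/4173281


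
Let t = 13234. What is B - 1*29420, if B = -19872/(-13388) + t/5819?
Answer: -572916395070/19476193 ≈ -29416.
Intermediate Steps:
B = 73202990/19476193 (B = -19872/(-13388) + 13234/5819 = -19872*(-1/13388) + 13234*(1/5819) = 4968/3347 + 13234/5819 = 73202990/19476193 ≈ 3.7586)
B - 1*29420 = 73202990/19476193 - 1*29420 = 73202990/19476193 - 29420 = -572916395070/19476193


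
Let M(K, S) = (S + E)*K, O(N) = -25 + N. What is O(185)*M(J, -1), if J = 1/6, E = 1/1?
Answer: 0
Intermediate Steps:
E = 1
J = ⅙ ≈ 0.16667
M(K, S) = K*(1 + S) (M(K, S) = (S + 1)*K = (1 + S)*K = K*(1 + S))
O(185)*M(J, -1) = (-25 + 185)*((1 - 1)/6) = 160*((⅙)*0) = 160*0 = 0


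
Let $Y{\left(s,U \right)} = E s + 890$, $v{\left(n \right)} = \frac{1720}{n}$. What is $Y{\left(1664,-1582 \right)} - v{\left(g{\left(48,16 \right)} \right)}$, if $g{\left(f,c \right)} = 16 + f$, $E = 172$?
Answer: $\frac{2296569}{8} \approx 2.8707 \cdot 10^{5}$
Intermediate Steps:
$Y{\left(s,U \right)} = 890 + 172 s$ ($Y{\left(s,U \right)} = 172 s + 890 = 890 + 172 s$)
$Y{\left(1664,-1582 \right)} - v{\left(g{\left(48,16 \right)} \right)} = \left(890 + 172 \cdot 1664\right) - \frac{1720}{16 + 48} = \left(890 + 286208\right) - \frac{1720}{64} = 287098 - 1720 \cdot \frac{1}{64} = 287098 - \frac{215}{8} = \frac{2296569}{8}$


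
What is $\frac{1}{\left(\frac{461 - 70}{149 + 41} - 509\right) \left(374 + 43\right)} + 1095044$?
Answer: $\frac{43982467445822}{40165023} \approx 1.095 \cdot 10^{6}$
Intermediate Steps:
$\frac{1}{\left(\frac{461 - 70}{149 + 41} - 509\right) \left(374 + 43\right)} + 1095044 = \frac{1}{\left(\frac{391}{190} - 509\right) 417} + 1095044 = \frac{1}{\left(- \frac{96319}{190}\right) 417} + 1095044 = \frac{1}{- \frac{40165023}{190}} + 1095044 = - \frac{190}{40165023} + 1095044 = \frac{43982467445822}{40165023}$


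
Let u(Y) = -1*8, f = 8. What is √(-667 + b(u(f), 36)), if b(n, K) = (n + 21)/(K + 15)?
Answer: 2*I*√433551/51 ≈ 25.821*I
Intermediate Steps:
u(Y) = -8
b(n, K) = (21 + n)/(15 + K)
√(-667 + b(u(f), 36)) = √(-667 + (21 - 8)/(15 + 36)) = √(-667 + 13/51) = √(-34004/51) = 2*I*√433551/51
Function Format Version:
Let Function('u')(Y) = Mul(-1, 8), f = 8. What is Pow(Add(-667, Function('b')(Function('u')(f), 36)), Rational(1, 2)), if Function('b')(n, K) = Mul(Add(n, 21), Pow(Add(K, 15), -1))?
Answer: Mul(Rational(2, 51), I, Pow(433551, Rational(1, 2))) ≈ Mul(25.821, I)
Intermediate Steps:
Function('u')(Y) = -8
Function('b')(n, K) = Mul(Pow(Add(15, K), -1), Add(21, n)) (Function('b')(n, K) = Mul(Add(21, n), Pow(Add(15, K), -1)) = Mul(Pow(Add(15, K), -1), Add(21, n)))
Pow(Add(-667, Function('b')(Function('u')(f), 36)), Rational(1, 2)) = Pow(Add(-667, Mul(Pow(Add(15, 36), -1), Add(21, -8))), Rational(1, 2)) = Pow(Add(-667, Mul(Pow(51, -1), 13)), Rational(1, 2)) = Pow(Add(-667, Mul(Rational(1, 51), 13)), Rational(1, 2)) = Pow(Add(-667, Rational(13, 51)), Rational(1, 2)) = Pow(Rational(-34004, 51), Rational(1, 2)) = Mul(Rational(2, 51), I, Pow(433551, Rational(1, 2)))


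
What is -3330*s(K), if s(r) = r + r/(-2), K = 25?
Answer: -41625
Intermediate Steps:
s(r) = r/2 (s(r) = r + r*(-1/2) = r - r/2 = r/2)
-3330*s(K) = -1665*25 = -3330*25/2 = -41625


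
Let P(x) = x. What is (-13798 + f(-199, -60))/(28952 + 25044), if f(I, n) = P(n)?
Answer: -6929/26998 ≈ -0.25665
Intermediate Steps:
f(I, n) = n
(-13798 + f(-199, -60))/(28952 + 25044) = (-13798 - 60)/(28952 + 25044) = -13858/53996 = -13858*1/53996 = -6929/26998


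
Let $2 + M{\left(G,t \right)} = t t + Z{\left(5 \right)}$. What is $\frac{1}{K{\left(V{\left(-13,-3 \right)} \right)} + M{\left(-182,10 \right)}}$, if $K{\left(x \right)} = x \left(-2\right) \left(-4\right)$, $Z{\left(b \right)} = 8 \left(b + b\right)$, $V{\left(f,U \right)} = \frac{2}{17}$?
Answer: $\frac{17}{3042} \approx 0.0055884$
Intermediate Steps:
$V{\left(f,U \right)} = \frac{2}{17}$ ($V{\left(f,U \right)} = 2 \cdot \frac{1}{17} = \frac{2}{17}$)
$Z{\left(b \right)} = 16 b$ ($Z{\left(b \right)} = 8 \cdot 2 b = 16 b$)
$M{\left(G,t \right)} = 78 + t^{2}$ ($M{\left(G,t \right)} = -2 + \left(t t + 16 \cdot 5\right) = -2 + \left(t^{2} + 80\right) = -2 + \left(80 + t^{2}\right) = 78 + t^{2}$)
$K{\left(x \right)} = 8 x$ ($K{\left(x \right)} = - 2 x \left(-4\right) = 8 x$)
$\frac{1}{K{\left(V{\left(-13,-3 \right)} \right)} + M{\left(-182,10 \right)}} = \frac{1}{8 \cdot \frac{2}{17} + \left(78 + 10^{2}\right)} = \frac{1}{\frac{16}{17} + \left(78 + 100\right)} = \frac{1}{\frac{16}{17} + 178} = \frac{1}{\frac{3042}{17}} = \frac{17}{3042}$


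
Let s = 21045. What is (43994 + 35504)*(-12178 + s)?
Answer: 704908766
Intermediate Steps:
(43994 + 35504)*(-12178 + s) = (43994 + 35504)*(-12178 + 21045) = 79498*8867 = 704908766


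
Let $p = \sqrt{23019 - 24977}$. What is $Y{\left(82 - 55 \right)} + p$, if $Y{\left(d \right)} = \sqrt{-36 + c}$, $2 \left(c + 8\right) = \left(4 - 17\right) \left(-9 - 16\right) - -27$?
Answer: $2 \sqrt{33} + i \sqrt{1958} \approx 11.489 + 44.249 i$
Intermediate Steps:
$c = 168$ ($c = -8 + \frac{\left(4 - 17\right) \left(-9 - 16\right) - -27}{2} = -8 + \frac{\left(-13\right) \left(-25\right) + 27}{2} = -8 + \frac{325 + 27}{2} = -8 + \frac{1}{2} \cdot 352 = -8 + 176 = 168$)
$p = i \sqrt{1958}$ ($p = \sqrt{-1958} = i \sqrt{1958} \approx 44.249 i$)
$Y{\left(d \right)} = 2 \sqrt{33}$ ($Y{\left(d \right)} = \sqrt{-36 + 168} = \sqrt{132} = 2 \sqrt{33}$)
$Y{\left(82 - 55 \right)} + p = 2 \sqrt{33} + i \sqrt{1958}$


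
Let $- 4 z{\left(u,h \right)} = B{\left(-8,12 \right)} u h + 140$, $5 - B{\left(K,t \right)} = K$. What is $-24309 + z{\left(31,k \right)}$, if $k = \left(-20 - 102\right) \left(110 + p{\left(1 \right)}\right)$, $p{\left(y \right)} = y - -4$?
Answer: $\frac{2778357}{2} \approx 1.3892 \cdot 10^{6}$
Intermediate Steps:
$p{\left(y \right)} = 4 + y$ ($p{\left(y \right)} = y + 4 = 4 + y$)
$B{\left(K,t \right)} = 5 - K$
$k = -14030$ ($k = \left(-20 - 102\right) \left(110 + \left(4 + 1\right)\right) = - 122 \left(110 + 5\right) = \left(-122\right) 115 = -14030$)
$z{\left(u,h \right)} = -35 - \frac{13 h u}{4}$ ($z{\left(u,h \right)} = - \frac{\left(5 - -8\right) u h + 140}{4} = - \frac{\left(5 + 8\right) u h + 140}{4} = - \frac{13 u h + 140}{4} = - \frac{13 h u + 140}{4} = - \frac{140 + 13 h u}{4} = -35 - \frac{13 h u}{4}$)
$-24309 + z{\left(31,k \right)} = -24309 - \left(35 - \frac{2827045}{2}\right) = -24309 + \left(-35 + \frac{2827045}{2}\right) = -24309 + \frac{2826975}{2} = \frac{2778357}{2}$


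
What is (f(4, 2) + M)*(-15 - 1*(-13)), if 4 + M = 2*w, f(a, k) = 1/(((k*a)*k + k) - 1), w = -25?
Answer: 1834/17 ≈ 107.88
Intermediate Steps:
f(a, k) = 1/(-1 + k + a*k²) (f(a, k) = 1/(((a*k)*k + k) - 1) = 1/((a*k² + k) - 1) = 1/((k + a*k²) - 1) = 1/(-1 + k + a*k²))
M = -54 (M = -4 + 2*(-25) = -4 - 50 = -54)
(f(4, 2) + M)*(-15 - 1*(-13)) = (1/(-1 + 2 + 4*2²) - 54)*(-15 - 1*(-13)) = (1/(-1 + 2 + 4*4) - 54)*(-15 + 13) = (1/(-1 + 2 + 16) - 54)*(-2) = (1/17 - 54)*(-2) = -917/17*(-2) = 1834/17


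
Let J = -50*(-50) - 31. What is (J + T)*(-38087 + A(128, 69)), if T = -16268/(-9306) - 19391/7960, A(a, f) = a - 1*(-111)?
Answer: -144170989600349/1543245 ≈ -9.3421e+7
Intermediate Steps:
A(a, f) = 111 + a (A(a, f) = a + 111 = 111 + a)
J = 2469 (J = 2500 - 31 = 2469)
T = -25479683/37037880 (T = -16268*(-1/9306) - 19391*1/7960 = 8134/4653 - 19391/7960 = -25479683/37037880 ≈ -0.68794)
(J + T)*(-38087 + A(128, 69)) = (2469 - 25479683/37037880)*(-38087 + (111 + 128)) = 91421046037*(-38087 + 239)/37037880 = (91421046037/37037880)*(-37848) = -144170989600349/1543245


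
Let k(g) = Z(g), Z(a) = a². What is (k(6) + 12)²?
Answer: 2304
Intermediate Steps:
k(g) = g²
(k(6) + 12)² = (6² + 12)² = (36 + 12)² = 48² = 2304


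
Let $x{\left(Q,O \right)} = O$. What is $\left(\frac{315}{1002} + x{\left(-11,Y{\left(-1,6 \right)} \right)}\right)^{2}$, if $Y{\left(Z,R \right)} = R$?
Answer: $\frac{4447881}{111556} \approx 39.871$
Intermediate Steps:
$\left(\frac{315}{1002} + x{\left(-11,Y{\left(-1,6 \right)} \right)}\right)^{2} = \left(\frac{315}{1002} + 6\right)^{2} = \left(315 \cdot \frac{1}{1002} + 6\right)^{2} = \left(\frac{105}{334} + 6\right)^{2} = \left(\frac{2109}{334}\right)^{2} = \frac{4447881}{111556}$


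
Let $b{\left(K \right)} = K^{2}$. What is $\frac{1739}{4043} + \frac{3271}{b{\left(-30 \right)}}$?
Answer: $\frac{14789753}{3638700} \approx 4.0646$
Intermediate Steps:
$\frac{1739}{4043} + \frac{3271}{b{\left(-30 \right)}} = \frac{1739}{4043} + \frac{3271}{\left(-30\right)^{2}} = 1739 \cdot \frac{1}{4043} + \frac{3271}{900} = \frac{1739}{4043} + 3271 \cdot \frac{1}{900} = \frac{1739}{4043} + \frac{3271}{900} = \frac{14789753}{3638700}$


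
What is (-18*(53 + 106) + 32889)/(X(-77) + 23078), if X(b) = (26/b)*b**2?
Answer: 30027/21076 ≈ 1.4247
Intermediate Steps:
X(b) = 26*b
(-18*(53 + 106) + 32889)/(X(-77) + 23078) = (-18*(53 + 106) + 32889)/(26*(-77) + 23078) = (-18*159 + 32889)/(-2002 + 23078) = (-2862 + 32889)/21076 = 30027*(1/21076) = 30027/21076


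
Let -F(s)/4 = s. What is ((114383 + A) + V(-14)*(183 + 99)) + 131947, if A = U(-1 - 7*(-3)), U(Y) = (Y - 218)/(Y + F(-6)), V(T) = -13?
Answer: 485319/2 ≈ 2.4266e+5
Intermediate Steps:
F(s) = -4*s
U(Y) = (-218 + Y)/(24 + Y) (U(Y) = (Y - 218)/(Y - 4*(-6)) = (-218 + Y)/(Y + 24) = (-218 + Y)/(24 + Y))
A = -9/2 (A = (-218 + (-1 - 7*(-3)))/(24 + (-1 - 7*(-3))) = (-218 + (-1 + 21))/(24 + (-1 + 21)) = (-218 + 20)/(24 + 20) = -198/44 = (1/44)*(-198) = -9/2 ≈ -4.5000)
((114383 + A) + V(-14)*(183 + 99)) + 131947 = ((114383 - 9/2) - 13*(183 + 99)) + 131947 = (228757/2 - 13*282) + 131947 = (228757/2 - 3666) + 131947 = 221425/2 + 131947 = 485319/2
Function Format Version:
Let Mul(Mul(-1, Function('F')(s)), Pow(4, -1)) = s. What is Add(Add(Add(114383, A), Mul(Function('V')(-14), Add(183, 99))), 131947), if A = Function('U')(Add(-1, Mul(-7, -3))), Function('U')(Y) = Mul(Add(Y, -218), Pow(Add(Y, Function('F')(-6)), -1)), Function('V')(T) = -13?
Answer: Rational(485319, 2) ≈ 2.4266e+5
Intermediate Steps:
Function('F')(s) = Mul(-4, s)
Function('U')(Y) = Mul(Pow(Add(24, Y), -1), Add(-218, Y)) (Function('U')(Y) = Mul(Add(Y, -218), Pow(Add(Y, Mul(-4, -6)), -1)) = Mul(Add(-218, Y), Pow(Add(Y, 24), -1)) = Mul(Add(-218, Y), Pow(Add(24, Y), -1)) = Mul(Pow(Add(24, Y), -1), Add(-218, Y)))
A = Rational(-9, 2) (A = Mul(Pow(Add(24, Add(-1, Mul(-7, -3))), -1), Add(-218, Add(-1, Mul(-7, -3)))) = Mul(Pow(Add(24, Add(-1, 21)), -1), Add(-218, Add(-1, 21))) = Mul(Pow(Add(24, 20), -1), Add(-218, 20)) = Mul(Pow(44, -1), -198) = Mul(Rational(1, 44), -198) = Rational(-9, 2) ≈ -4.5000)
Add(Add(Add(114383, A), Mul(Function('V')(-14), Add(183, 99))), 131947) = Add(Add(Add(114383, Rational(-9, 2)), Mul(-13, Add(183, 99))), 131947) = Add(Add(Rational(228757, 2), Mul(-13, 282)), 131947) = Add(Add(Rational(228757, 2), -3666), 131947) = Add(Rational(221425, 2), 131947) = Rational(485319, 2)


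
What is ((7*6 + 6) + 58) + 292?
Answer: 398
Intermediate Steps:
((7*6 + 6) + 58) + 292 = ((42 + 6) + 58) + 292 = (48 + 58) + 292 = 106 + 292 = 398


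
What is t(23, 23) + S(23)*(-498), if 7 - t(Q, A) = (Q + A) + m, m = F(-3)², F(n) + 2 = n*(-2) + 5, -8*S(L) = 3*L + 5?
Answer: 8973/2 ≈ 4486.5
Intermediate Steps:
S(L) = -5/8 - 3*L/8 (S(L) = -(3*L + 5)/8 = -(5 + 3*L)/8 = -5/8 - 3*L/8)
F(n) = 3 - 2*n (F(n) = -2 + (n*(-2) + 5) = -2 + (-2*n + 5) = -2 + (5 - 2*n) = 3 - 2*n)
m = 81 (m = (3 - 2*(-3))² = (3 + 6)² = 9² = 81)
t(Q, A) = -74 - A - Q (t(Q, A) = 7 - ((Q + A) + 81) = 7 - ((A + Q) + 81) = 7 - (81 + A + Q) = 7 + (-81 - A - Q) = -74 - A - Q)
t(23, 23) + S(23)*(-498) = (-74 - 1*23 - 1*23) + (-5/8 - 3/8*23)*(-498) = (-74 - 23 - 23) + (-5/8 - 69/8)*(-498) = -120 - 37/4*(-498) = -120 + 9213/2 = 8973/2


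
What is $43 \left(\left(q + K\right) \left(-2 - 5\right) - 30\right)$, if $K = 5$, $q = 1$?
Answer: $-3096$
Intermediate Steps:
$43 \left(\left(q + K\right) \left(-2 - 5\right) - 30\right) = 43 \left(\left(1 + 5\right) \left(-2 - 5\right) - 30\right) = 43 \left(6 \left(-7\right) - 30\right) = 43 \left(-42 - 30\right) = 43 \left(-72\right) = -3096$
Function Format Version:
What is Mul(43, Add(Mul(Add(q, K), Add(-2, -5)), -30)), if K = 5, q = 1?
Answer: -3096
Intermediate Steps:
Mul(43, Add(Mul(Add(q, K), Add(-2, -5)), -30)) = Mul(43, Add(Mul(Add(1, 5), Add(-2, -5)), -30)) = Mul(43, Add(Mul(6, -7), -30)) = Mul(43, Add(-42, -30)) = Mul(43, -72) = -3096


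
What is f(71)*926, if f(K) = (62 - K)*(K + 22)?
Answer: -775062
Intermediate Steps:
f(K) = (22 + K)*(62 - K) (f(K) = (62 - K)*(22 + K) = (22 + K)*(62 - K))
f(71)*926 = (1364 - 1*71² + 40*71)*926 = (1364 - 1*5041 + 2840)*926 = (1364 - 5041 + 2840)*926 = -837*926 = -775062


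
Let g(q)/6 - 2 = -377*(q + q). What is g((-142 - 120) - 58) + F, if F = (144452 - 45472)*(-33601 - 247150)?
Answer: -27787286288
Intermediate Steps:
g(q) = 12 - 4524*q (g(q) = 12 + 6*(-377*(q + q)) = 12 + 6*(-754*q) = 12 - 4524*q)
F = -27788733980 (F = 98980*(-280751) = -27788733980)
g((-142 - 120) - 58) + F = (12 - 4524*((-142 - 120) - 58)) - 27788733980 = (12 - 4524*(-262 - 58)) - 27788733980 = (12 - 4524*(-320)) - 27788733980 = (12 + 1447680) - 27788733980 = 1447692 - 27788733980 = -27787286288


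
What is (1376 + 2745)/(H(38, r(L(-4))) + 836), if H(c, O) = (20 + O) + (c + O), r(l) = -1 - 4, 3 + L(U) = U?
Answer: 317/68 ≈ 4.6618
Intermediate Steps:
L(U) = -3 + U
r(l) = -5
H(c, O) = 20 + c + 2*O (H(c, O) = (20 + O) + (O + c) = 20 + c + 2*O)
(1376 + 2745)/(H(38, r(L(-4))) + 836) = (1376 + 2745)/((20 + 38 + 2*(-5)) + 836) = 4121/((20 + 38 - 10) + 836) = 4121/(48 + 836) = 4121/884 = 4121*(1/884) = 317/68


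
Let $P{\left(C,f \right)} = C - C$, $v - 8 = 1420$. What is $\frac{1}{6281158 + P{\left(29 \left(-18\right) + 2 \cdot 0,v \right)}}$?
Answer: $\frac{1}{6281158} \approx 1.5921 \cdot 10^{-7}$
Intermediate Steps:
$v = 1428$ ($v = 8 + 1420 = 1428$)
$P{\left(C,f \right)} = 0$
$\frac{1}{6281158 + P{\left(29 \left(-18\right) + 2 \cdot 0,v \right)}} = \frac{1}{6281158 + 0} = \frac{1}{6281158}$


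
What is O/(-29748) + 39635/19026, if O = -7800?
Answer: 110622065/47165454 ≈ 2.3454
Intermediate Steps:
O/(-29748) + 39635/19026 = -7800/(-29748) + 39635/19026 = -7800*(-1/29748) + 39635*(1/19026) = 650/2479 + 39635/19026 = 110622065/47165454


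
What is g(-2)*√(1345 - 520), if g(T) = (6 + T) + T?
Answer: 10*√33 ≈ 57.446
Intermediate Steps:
g(T) = 6 + 2*T
g(-2)*√(1345 - 520) = (6 + 2*(-2))*√(1345 - 520) = (6 - 4)*√825 = 2*(5*√33) = 10*√33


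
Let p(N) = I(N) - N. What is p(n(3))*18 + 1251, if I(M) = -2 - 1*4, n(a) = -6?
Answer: 1251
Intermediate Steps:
I(M) = -6 (I(M) = -2 - 4 = -6)
p(N) = -6 - N
p(n(3))*18 + 1251 = (-6 - 1*(-6))*18 + 1251 = (-6 + 6)*18 + 1251 = 0*18 + 1251 = 0 + 1251 = 1251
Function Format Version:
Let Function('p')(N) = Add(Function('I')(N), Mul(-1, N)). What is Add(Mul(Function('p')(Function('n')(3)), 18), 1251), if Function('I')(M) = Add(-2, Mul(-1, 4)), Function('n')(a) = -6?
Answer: 1251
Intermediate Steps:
Function('I')(M) = -6 (Function('I')(M) = Add(-2, -4) = -6)
Function('p')(N) = Add(-6, Mul(-1, N))
Add(Mul(Function('p')(Function('n')(3)), 18), 1251) = Add(Mul(Add(-6, Mul(-1, -6)), 18), 1251) = Add(Mul(Add(-6, 6), 18), 1251) = Add(Mul(0, 18), 1251) = Add(0, 1251) = 1251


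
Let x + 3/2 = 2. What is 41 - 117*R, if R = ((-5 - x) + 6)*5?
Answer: -503/2 ≈ -251.50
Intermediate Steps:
x = 1/2 (x = -3/2 + 2 = 1/2 ≈ 0.50000)
R = 5/2 (R = ((-5 - 1*1/2) + 6)*5 = ((-5 - 1/2) + 6)*5 = (-11/2 + 6)*5 = (1/2)*5 = 5/2 ≈ 2.5000)
41 - 117*R = 41 - 117*5/2 = 41 - 585/2 = -503/2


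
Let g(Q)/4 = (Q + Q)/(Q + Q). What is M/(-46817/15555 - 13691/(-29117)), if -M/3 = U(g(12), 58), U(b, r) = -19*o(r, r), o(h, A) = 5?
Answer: -129080756475/1150207084 ≈ -112.22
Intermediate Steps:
g(Q) = 4 (g(Q) = 4*((Q + Q)/(Q + Q)) = 4*((2*Q)/((2*Q))) = 4*((2*Q)*(1/(2*Q))) = 4*1 = 4)
U(b, r) = -95 (U(b, r) = -19*5 = -95)
M = 285 (M = -3*(-95) = 285)
M/(-46817/15555 - 13691/(-29117)) = 285/(-46817/15555 - 13691/(-29117)) = 285/(-46817*1/15555 - 13691*(-1/29117)) = 285/(-46817/15555 + 13691/29117) = 285/(-1150207084/452914935) = 285*(-452914935/1150207084) = -129080756475/1150207084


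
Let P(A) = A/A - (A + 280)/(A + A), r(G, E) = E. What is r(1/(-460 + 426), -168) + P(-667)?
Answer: -223165/1334 ≈ -167.29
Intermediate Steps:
P(A) = 1 - (280 + A)/(2*A)
r(1/(-460 + 426), -168) + P(-667) = -168 + (½)*(-280 - 667)/(-667) = -168 + (½)*(-1/667)*(-947) = -168 + 947/1334 = -223165/1334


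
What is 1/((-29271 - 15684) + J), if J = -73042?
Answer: -1/117997 ≈ -8.4748e-6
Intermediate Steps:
1/((-29271 - 15684) + J) = 1/((-29271 - 15684) - 73042) = 1/(-44955 - 73042) = 1/(-117997) = -1/117997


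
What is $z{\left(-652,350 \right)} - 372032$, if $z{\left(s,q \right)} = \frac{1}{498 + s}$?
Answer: $- \frac{57292929}{154} \approx -3.7203 \cdot 10^{5}$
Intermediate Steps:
$z{\left(-652,350 \right)} - 372032 = \frac{1}{498 - 652} - 372032 = \frac{1}{-154} - 372032 = - \frac{1}{154} - 372032 = - \frac{57292929}{154}$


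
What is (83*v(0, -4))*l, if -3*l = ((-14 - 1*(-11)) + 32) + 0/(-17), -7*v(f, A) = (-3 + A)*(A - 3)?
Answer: 16849/3 ≈ 5616.3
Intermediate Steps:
v(f, A) = -(-3 + A)**2/7 (v(f, A) = -(-3 + A)*(A - 3)/7 = -(-3 + A)*(-3 + A)/7 = -(-3 + A)**2/7)
l = -29/3 (l = -(((-14 - 1*(-11)) + 32) + 0/(-17))/3 = -(((-14 + 11) + 32) + 0*(-1/17))/3 = -((-3 + 32) + 0)/3 = -(29 + 0)/3 = -1/3*29 = -29/3 ≈ -9.6667)
(83*v(0, -4))*l = (83*(-(-3 - 4)**2/7))*(-29/3) = (83*(-1/7*(-7)**2))*(-29/3) = (83*(-1/7*49))*(-29/3) = (83*(-7))*(-29/3) = -581*(-29/3) = 16849/3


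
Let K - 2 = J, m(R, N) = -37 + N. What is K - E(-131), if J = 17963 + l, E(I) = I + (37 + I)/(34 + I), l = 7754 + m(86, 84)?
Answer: 2511915/97 ≈ 25896.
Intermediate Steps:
l = 7801 (l = 7754 + (-37 + 84) = 7754 + 47 = 7801)
E(I) = I + (37 + I)/(34 + I)
J = 25764 (J = 17963 + 7801 = 25764)
K = 25766 (K = 2 + 25764 = 25766)
K - E(-131) = 25766 - (37 + (-131)² + 35*(-131))/(34 - 131) = 25766 - (37 + 17161 - 4585)/(-97) = 25766 - (-1)*12613/97 = 25766 - 1*(-12613/97) = 25766 + 12613/97 = 2511915/97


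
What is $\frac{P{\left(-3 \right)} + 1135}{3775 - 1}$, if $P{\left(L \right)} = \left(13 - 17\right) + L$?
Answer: $\frac{188}{629} \approx 0.29889$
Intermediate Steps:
$P{\left(L \right)} = -4 + L$
$\frac{P{\left(-3 \right)} + 1135}{3775 - 1} = \frac{\left(-4 - 3\right) + 1135}{3775 - 1} = \frac{-7 + 1135}{3774} = 1128 \cdot \frac{1}{3774} = \frac{188}{629}$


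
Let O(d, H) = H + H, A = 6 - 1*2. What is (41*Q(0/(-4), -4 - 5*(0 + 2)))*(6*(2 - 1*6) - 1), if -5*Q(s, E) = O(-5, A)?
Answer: 1640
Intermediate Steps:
A = 4 (A = 6 - 2 = 4)
O(d, H) = 2*H
Q(s, E) = -8/5 (Q(s, E) = -2*4/5 = -⅕*8 = -8/5)
(41*Q(0/(-4), -4 - 5*(0 + 2)))*(6*(2 - 1*6) - 1) = (41*(-8/5))*(6*(2 - 1*6) - 1) = -328*(6*(2 - 6) - 1)/5 = -328*(6*(-4) - 1)/5 = -328*(-24 - 1)/5 = -328/5*(-25) = 1640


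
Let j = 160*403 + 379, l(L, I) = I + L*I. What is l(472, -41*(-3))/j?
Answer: 58179/64859 ≈ 0.89701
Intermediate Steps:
l(L, I) = I + I*L
j = 64859 (j = 64480 + 379 = 64859)
l(472, -41*(-3))/j = ((-41*(-3))*(1 + 472))/64859 = (123*473)*(1/64859) = 58179*(1/64859) = 58179/64859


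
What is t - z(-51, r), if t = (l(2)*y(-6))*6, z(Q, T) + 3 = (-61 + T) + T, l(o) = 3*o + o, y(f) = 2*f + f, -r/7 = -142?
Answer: -2788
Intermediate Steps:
r = 994 (r = -7*(-142) = 994)
y(f) = 3*f
l(o) = 4*o
z(Q, T) = -64 + 2*T (z(Q, T) = -3 + ((-61 + T) + T) = -3 + (-61 + 2*T) = -64 + 2*T)
t = -864 (t = ((4*2)*(3*(-6)))*6 = (8*(-18))*6 = -144*6 = -864)
t - z(-51, r) = -864 - (-64 + 2*994) = -864 - (-64 + 1988) = -864 - 1*1924 = -864 - 1924 = -2788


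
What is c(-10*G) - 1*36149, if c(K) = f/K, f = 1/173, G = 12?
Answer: -750453241/20760 ≈ -36149.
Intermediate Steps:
f = 1/173 ≈ 0.0057803
c(K) = 1/(173*K)
c(-10*G) - 1*36149 = 1/(173*((-10*12))) - 1*36149 = (1/173)/(-120) - 36149 = (1/173)*(-1/120) - 36149 = -1/20760 - 36149 = -750453241/20760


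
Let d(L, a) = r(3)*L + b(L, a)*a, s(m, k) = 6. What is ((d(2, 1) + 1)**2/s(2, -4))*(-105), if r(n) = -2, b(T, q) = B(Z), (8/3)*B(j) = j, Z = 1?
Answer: -15435/128 ≈ -120.59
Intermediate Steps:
B(j) = 3*j/8
b(T, q) = 3/8 (b(T, q) = (3/8)*1 = 3/8)
d(L, a) = -2*L + 3*a/8
((d(2, 1) + 1)**2/s(2, -4))*(-105) = (((-2*2 + (3/8)*1) + 1)**2/6)*(-105) = (((-4 + 3/8) + 1)**2*(1/6))*(-105) = ((-29/8 + 1)**2*(1/6))*(-105) = ((-21/8)**2*(1/6))*(-105) = ((441/64)*(1/6))*(-105) = (147/128)*(-105) = -15435/128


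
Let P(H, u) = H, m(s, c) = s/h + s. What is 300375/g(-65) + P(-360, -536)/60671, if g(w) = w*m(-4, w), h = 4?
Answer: 56073645/60671 ≈ 924.22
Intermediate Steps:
m(s, c) = 5*s/4 (m(s, c) = s/4 + s = 5*s/4)
g(w) = -5*w (g(w) = w*((5/4)*(-4)) = w*(-5) = -5*w)
300375/g(-65) + P(-360, -536)/60671 = 300375/((-5*(-65))) - 360/60671 = 300375/325 - 360*1/60671 = 300375*(1/325) - 360/60671 = 12015/13 - 360/60671 = 56073645/60671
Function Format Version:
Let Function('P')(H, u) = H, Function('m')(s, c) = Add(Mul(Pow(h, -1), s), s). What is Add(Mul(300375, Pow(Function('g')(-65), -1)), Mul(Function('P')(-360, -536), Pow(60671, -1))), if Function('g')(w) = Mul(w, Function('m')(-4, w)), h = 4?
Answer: Rational(56073645, 60671) ≈ 924.22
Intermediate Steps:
Function('m')(s, c) = Mul(Rational(5, 4), s) (Function('m')(s, c) = Add(Mul(Pow(4, -1), s), s) = Add(Mul(Rational(1, 4), s), s) = Mul(Rational(5, 4), s))
Function('g')(w) = Mul(-5, w) (Function('g')(w) = Mul(w, Mul(Rational(5, 4), -4)) = Mul(w, -5) = Mul(-5, w))
Add(Mul(300375, Pow(Function('g')(-65), -1)), Mul(Function('P')(-360, -536), Pow(60671, -1))) = Add(Mul(300375, Pow(Mul(-5, -65), -1)), Mul(-360, Pow(60671, -1))) = Add(Mul(300375, Pow(325, -1)), Mul(-360, Rational(1, 60671))) = Add(Mul(300375, Rational(1, 325)), Rational(-360, 60671)) = Add(Rational(12015, 13), Rational(-360, 60671)) = Rational(56073645, 60671)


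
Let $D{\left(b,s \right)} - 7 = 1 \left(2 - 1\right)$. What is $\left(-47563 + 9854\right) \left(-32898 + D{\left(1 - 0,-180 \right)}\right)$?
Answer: $1240249010$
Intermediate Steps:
$D{\left(b,s \right)} = 8$ ($D{\left(b,s \right)} = 7 + 1 \left(2 - 1\right) = 7 + 1 \cdot 1 = 7 + 1 = 8$)
$\left(-47563 + 9854\right) \left(-32898 + D{\left(1 - 0,-180 \right)}\right) = \left(-47563 + 9854\right) \left(-32898 + 8\right) = \left(-37709\right) \left(-32890\right) = 1240249010$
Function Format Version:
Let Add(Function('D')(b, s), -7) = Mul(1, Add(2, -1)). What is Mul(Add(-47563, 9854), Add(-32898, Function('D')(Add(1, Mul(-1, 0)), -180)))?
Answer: 1240249010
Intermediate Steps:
Function('D')(b, s) = 8 (Function('D')(b, s) = Add(7, Mul(1, Add(2, -1))) = Add(7, Mul(1, 1)) = Add(7, 1) = 8)
Mul(Add(-47563, 9854), Add(-32898, Function('D')(Add(1, Mul(-1, 0)), -180))) = Mul(Add(-47563, 9854), Add(-32898, 8)) = Mul(-37709, -32890) = 1240249010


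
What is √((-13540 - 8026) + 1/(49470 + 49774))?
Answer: I*√53102886611533/49622 ≈ 146.85*I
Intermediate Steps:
√((-13540 - 8026) + 1/(49470 + 49774)) = √(-21566 + 1/99244) = √(-2140296103/99244) = I*√53102886611533/49622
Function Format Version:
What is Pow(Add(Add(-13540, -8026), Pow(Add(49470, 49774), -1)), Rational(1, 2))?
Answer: Mul(Rational(1, 49622), I, Pow(53102886611533, Rational(1, 2))) ≈ Mul(146.85, I)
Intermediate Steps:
Pow(Add(Add(-13540, -8026), Pow(Add(49470, 49774), -1)), Rational(1, 2)) = Pow(Add(-21566, Pow(99244, -1)), Rational(1, 2)) = Pow(Add(-21566, Rational(1, 99244)), Rational(1, 2)) = Pow(Rational(-2140296103, 99244), Rational(1, 2)) = Mul(Rational(1, 49622), I, Pow(53102886611533, Rational(1, 2)))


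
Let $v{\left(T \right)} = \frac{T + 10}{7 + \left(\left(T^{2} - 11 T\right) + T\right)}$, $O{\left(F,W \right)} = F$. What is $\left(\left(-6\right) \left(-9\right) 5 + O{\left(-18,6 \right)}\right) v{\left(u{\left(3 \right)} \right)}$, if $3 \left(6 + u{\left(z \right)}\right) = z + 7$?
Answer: $\frac{16632}{367} \approx 45.319$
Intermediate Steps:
$u{\left(z \right)} = - \frac{11}{3} + \frac{z}{3}$ ($u{\left(z \right)} = -6 + \frac{z + 7}{3} = -6 + \frac{7 + z}{3} = -6 + \left(\frac{7}{3} + \frac{z}{3}\right) = - \frac{11}{3} + \frac{z}{3}$)
$v{\left(T \right)} = \frac{10 + T}{7 + T^{2} - 10 T}$ ($v{\left(T \right)} = \frac{10 + T}{7 + \left(T^{2} - 10 T\right)} = \frac{10 + T}{7 + T^{2} - 10 T}$)
$\left(\left(-6\right) \left(-9\right) 5 + O{\left(-18,6 \right)}\right) v{\left(u{\left(3 \right)} \right)} = \left(\left(-6\right) \left(-9\right) 5 - 18\right) \frac{10 + \left(- \frac{11}{3} + \frac{1}{3} \cdot 3\right)}{7 + \left(- \frac{11}{3} + \frac{1}{3} \cdot 3\right)^{2} - 10 \left(- \frac{11}{3} + \frac{1}{3} \cdot 3\right)} = \left(54 \cdot 5 - 18\right) \frac{10 + \left(- \frac{11}{3} + 1\right)}{7 + \left(- \frac{11}{3} + 1\right)^{2} - 10 \left(- \frac{11}{3} + 1\right)} = \left(270 - 18\right) \frac{10 - \frac{8}{3}}{7 + \left(- \frac{8}{3}\right)^{2} - - \frac{80}{3}} = 252 \frac{1}{7 + \frac{64}{9} + \frac{80}{3}} \cdot \frac{22}{3} = 252 \frac{1}{\frac{367}{9}} \cdot \frac{22}{3} = 252 \cdot \frac{9}{367} \cdot \frac{22}{3} = 252 \cdot \frac{66}{367} = \frac{16632}{367}$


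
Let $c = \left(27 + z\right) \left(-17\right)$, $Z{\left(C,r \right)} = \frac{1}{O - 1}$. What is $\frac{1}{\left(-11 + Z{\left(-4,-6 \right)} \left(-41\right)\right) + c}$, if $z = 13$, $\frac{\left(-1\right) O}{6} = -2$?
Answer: $- \frac{11}{7642} \approx -0.0014394$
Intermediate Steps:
$O = 12$ ($O = \left(-6\right) \left(-2\right) = 12$)
$Z{\left(C,r \right)} = \frac{1}{11}$ ($Z{\left(C,r \right)} = \frac{1}{12 - 1} = \frac{1}{11}$)
$c = -680$ ($c = \left(27 + 13\right) \left(-17\right) = 40 \left(-17\right) = -680$)
$\frac{1}{\left(-11 + Z{\left(-4,-6 \right)} \left(-41\right)\right) + c} = \frac{1}{\left(-11 + \frac{1}{11} \left(-41\right)\right) - 680} = \frac{1}{\left(-11 - \frac{41}{11}\right) - 680} = \frac{1}{- \frac{162}{11} - 680} = \frac{1}{- \frac{7642}{11}} = - \frac{11}{7642}$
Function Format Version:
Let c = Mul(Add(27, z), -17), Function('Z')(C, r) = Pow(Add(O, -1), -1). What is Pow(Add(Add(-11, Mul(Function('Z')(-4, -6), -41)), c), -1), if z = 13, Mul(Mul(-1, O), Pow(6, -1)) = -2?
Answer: Rational(-11, 7642) ≈ -0.0014394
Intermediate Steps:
O = 12 (O = Mul(-6, -2) = 12)
Function('Z')(C, r) = Rational(1, 11) (Function('Z')(C, r) = Pow(Add(12, -1), -1) = Pow(11, -1) = Rational(1, 11))
c = -680 (c = Mul(Add(27, 13), -17) = Mul(40, -17) = -680)
Pow(Add(Add(-11, Mul(Function('Z')(-4, -6), -41)), c), -1) = Pow(Add(Add(-11, Mul(Rational(1, 11), -41)), -680), -1) = Pow(Add(Add(-11, Rational(-41, 11)), -680), -1) = Pow(Add(Rational(-162, 11), -680), -1) = Pow(Rational(-7642, 11), -1) = Rational(-11, 7642)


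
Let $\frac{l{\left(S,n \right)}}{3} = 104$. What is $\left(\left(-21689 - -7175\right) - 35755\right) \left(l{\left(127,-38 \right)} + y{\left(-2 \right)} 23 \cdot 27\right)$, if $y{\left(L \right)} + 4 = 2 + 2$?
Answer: $-15683928$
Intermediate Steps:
$l{\left(S,n \right)} = 312$ ($l{\left(S,n \right)} = 3 \cdot 104 = 312$)
$y{\left(L \right)} = 0$ ($y{\left(L \right)} = -4 + \left(2 + 2\right) = -4 + 4 = 0$)
$\left(\left(-21689 - -7175\right) - 35755\right) \left(l{\left(127,-38 \right)} + y{\left(-2 \right)} 23 \cdot 27\right) = \left(\left(-21689 - -7175\right) - 35755\right) \left(312 + 0 \cdot 23 \cdot 27\right) = \left(\left(-21689 + 7175\right) - 35755\right) \left(312 + 0 \cdot 27\right) = \left(-14514 - 35755\right) \left(312 + 0\right) = \left(-50269\right) 312 = -15683928$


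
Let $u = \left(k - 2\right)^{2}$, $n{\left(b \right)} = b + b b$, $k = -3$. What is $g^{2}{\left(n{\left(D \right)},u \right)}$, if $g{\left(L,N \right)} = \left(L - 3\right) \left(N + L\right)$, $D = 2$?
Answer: $8649$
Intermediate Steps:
$n{\left(b \right)} = b + b^{2}$
$u = 25$ ($u = \left(-3 - 2\right)^{2} = \left(-5\right)^{2} = 25$)
$g{\left(L,N \right)} = \left(-3 + L\right) \left(L + N\right)$
$g^{2}{\left(n{\left(D \right)},u \right)} = \left(\left(2 \left(1 + 2\right)\right)^{2} - 3 \cdot 2 \left(1 + 2\right) - 75 + 2 \left(1 + 2\right) 25\right)^{2} = \left(\left(2 \cdot 3\right)^{2} - 3 \cdot 2 \cdot 3 - 75 + 2 \cdot 3 \cdot 25\right)^{2} = \left(6^{2} - 18 - 75 + 6 \cdot 25\right)^{2} = \left(36 - 18 - 75 + 150\right)^{2} = 93^{2} = 8649$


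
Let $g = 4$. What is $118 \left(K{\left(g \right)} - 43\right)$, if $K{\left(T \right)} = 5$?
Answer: $-4484$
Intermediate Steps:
$118 \left(K{\left(g \right)} - 43\right) = 118 \left(5 - 43\right) = 118 \left(-38\right) = -4484$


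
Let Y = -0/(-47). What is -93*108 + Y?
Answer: -10044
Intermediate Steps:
Y = 0 (Y = -0*(-1)/47 = -3*0 = 0)
-93*108 + Y = -93*108 + 0 = -10044 + 0 = -10044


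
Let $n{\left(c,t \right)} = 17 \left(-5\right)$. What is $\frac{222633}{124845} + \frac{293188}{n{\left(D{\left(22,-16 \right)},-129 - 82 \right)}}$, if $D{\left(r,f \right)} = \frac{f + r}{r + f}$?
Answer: $- \frac{84101453}{24395} \approx -3447.5$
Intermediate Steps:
$D{\left(r,f \right)} = 1$ ($D{\left(r,f \right)} = \frac{f + r}{f + r} = 1$)
$n{\left(c,t \right)} = -85$
$\frac{222633}{124845} + \frac{293188}{n{\left(D{\left(22,-16 \right)},-129 - 82 \right)}} = \frac{222633}{124845} + \frac{293188}{-85} = 222633 \cdot \frac{1}{124845} + 293188 \left(- \frac{1}{85}\right) = \frac{2559}{1435} - \frac{293188}{85} = - \frac{84101453}{24395}$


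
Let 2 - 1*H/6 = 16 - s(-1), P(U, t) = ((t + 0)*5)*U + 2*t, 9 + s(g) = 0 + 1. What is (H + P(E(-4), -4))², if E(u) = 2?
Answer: 32400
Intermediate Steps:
s(g) = -8 (s(g) = -9 + (0 + 1) = -9 + 1 = -8)
P(U, t) = 2*t + 5*U*t (P(U, t) = (t*5)*U + 2*t = (5*t)*U + 2*t = 5*U*t + 2*t = 2*t + 5*U*t)
H = -132 (H = 12 - 6*(16 - 1*(-8)) = 12 - 6*(16 + 8) = 12 - 6*24 = 12 - 144 = -132)
(H + P(E(-4), -4))² = (-132 - 4*(2 + 5*2))² = (-132 - 4*(2 + 10))² = (-132 - 4*12)² = (-132 - 48)² = (-180)² = 32400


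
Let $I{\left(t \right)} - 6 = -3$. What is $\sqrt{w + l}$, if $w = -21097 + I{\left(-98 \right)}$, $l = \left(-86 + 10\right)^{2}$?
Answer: $3 i \sqrt{1702} \approx 123.77 i$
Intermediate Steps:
$I{\left(t \right)} = 3$ ($I{\left(t \right)} = 6 - 3 = 3$)
$l = 5776$ ($l = \left(-76\right)^{2} = 5776$)
$w = -21094$ ($w = -21097 + 3 = -21094$)
$\sqrt{w + l} = \sqrt{-21094 + 5776} = \sqrt{-15318} = 3 i \sqrt{1702}$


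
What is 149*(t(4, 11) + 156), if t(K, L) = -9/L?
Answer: 254343/11 ≈ 23122.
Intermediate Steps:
149*(t(4, 11) + 156) = 149*(-9/11 + 156) = 149*(1707/11) = 254343/11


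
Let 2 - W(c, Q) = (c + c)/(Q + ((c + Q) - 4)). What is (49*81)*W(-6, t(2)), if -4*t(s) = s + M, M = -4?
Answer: 2646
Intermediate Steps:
t(s) = 1 - s/4 (t(s) = -(s - 4)/4 = -(-4 + s)/4 = 1 - s/4)
W(c, Q) = 2 - 2*c/(-4 + c + 2*Q) (W(c, Q) = 2 - (c + c)/(Q + ((c + Q) - 4)) = 2 - 2*c/(Q + ((Q + c) - 4)) = 2 - 2*c/(Q + (-4 + Q + c)) = 2 - 2*c/(-4 + c + 2*Q))
(49*81)*W(-6, t(2)) = (49*81)*(4*(-2 + (1 - ¼*2))/(-4 - 6 + 2*(1 - ¼*2))) = 3969*(4*(-2 + (1 - ½))/(-4 - 6 + 2*(1 - ½))) = 3969*(4*(-2 + ½)/(-4 - 6 + 2*(½))) = 3969*(4*(-3/2)/(-4 - 6 + 1)) = 3969*(4*(-3/2)/(-9)) = 3969*(4*(-⅑)*(-3/2)) = 3969*(⅔) = 2646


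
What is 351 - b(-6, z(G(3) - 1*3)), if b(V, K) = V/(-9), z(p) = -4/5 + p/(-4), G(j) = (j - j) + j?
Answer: 1051/3 ≈ 350.33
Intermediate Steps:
G(j) = j (G(j) = 0 + j = j)
z(p) = -⅘ - p/4 (z(p) = -4*⅕ + p*(-¼) = -⅘ - p/4)
b(V, K) = -V/9 (b(V, K) = V*(-⅑) = -V/9)
351 - b(-6, z(G(3) - 1*3)) = 351 - (-1)*(-6)/9 = 351 - 1*⅔ = 351 - ⅔ = 1051/3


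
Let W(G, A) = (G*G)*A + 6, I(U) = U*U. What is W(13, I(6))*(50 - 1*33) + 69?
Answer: 103599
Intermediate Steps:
I(U) = U²
W(G, A) = 6 + A*G² (W(G, A) = G²*A + 6 = A*G² + 6 = 6 + A*G²)
W(13, I(6))*(50 - 1*33) + 69 = (6 + 6²*13²)*(50 - 1*33) + 69 = (6 + 36*169)*(50 - 33) + 69 = (6 + 6084)*17 + 69 = 6090*17 + 69 = 103530 + 69 = 103599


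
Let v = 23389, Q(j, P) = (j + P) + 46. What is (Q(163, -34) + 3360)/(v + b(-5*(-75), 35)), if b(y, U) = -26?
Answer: 3535/23363 ≈ 0.15131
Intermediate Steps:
Q(j, P) = 46 + P + j (Q(j, P) = (P + j) + 46 = 46 + P + j)
(Q(163, -34) + 3360)/(v + b(-5*(-75), 35)) = ((46 - 34 + 163) + 3360)/(23389 - 26) = (175 + 3360)/23363 = 3535*(1/23363) = 3535/23363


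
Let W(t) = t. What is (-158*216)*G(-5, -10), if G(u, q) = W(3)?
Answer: -102384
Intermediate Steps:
G(u, q) = 3
(-158*216)*G(-5, -10) = -158*216*3 = -34128*3 = -102384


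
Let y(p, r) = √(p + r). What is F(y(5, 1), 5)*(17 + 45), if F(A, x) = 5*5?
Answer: 1550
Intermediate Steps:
F(A, x) = 25
F(y(5, 1), 5)*(17 + 45) = 25*(17 + 45) = 25*62 = 1550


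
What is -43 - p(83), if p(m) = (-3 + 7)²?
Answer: -59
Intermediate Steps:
p(m) = 16 (p(m) = 4² = 16)
-43 - p(83) = -43 - 1*16 = -43 - 16 = -59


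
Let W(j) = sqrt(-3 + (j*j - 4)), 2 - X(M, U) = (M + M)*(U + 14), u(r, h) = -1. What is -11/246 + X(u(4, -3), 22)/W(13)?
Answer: -11/246 + 37*sqrt(2)/9 ≈ 5.7693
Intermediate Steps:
X(M, U) = 2 - 2*M*(14 + U) (X(M, U) = 2 - (M + M)*(U + 14) = 2 - 2*M*(14 + U))
W(j) = sqrt(-7 + j**2) (W(j) = sqrt(-3 + (j**2 - 4)) = sqrt(-3 + (-4 + j**2)) = sqrt(-7 + j**2))
-11/246 + X(u(4, -3), 22)/W(13) = -11/246 + (2 - 28*(-1) - 2*(-1)*22)/(sqrt(-7 + 13**2)) = -11*1/246 + (2 + 28 + 44)/(sqrt(-7 + 169)) = -11/246 + 74/(sqrt(162)) = -11/246 + 74/((9*sqrt(2))) = -11/246 + 74*(sqrt(2)/18) = -11/246 + 37*sqrt(2)/9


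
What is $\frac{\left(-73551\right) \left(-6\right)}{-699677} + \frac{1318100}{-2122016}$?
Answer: $- \frac{464675661649}{371181447208} \approx -1.2519$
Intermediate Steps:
$\frac{\left(-73551\right) \left(-6\right)}{-699677} + \frac{1318100}{-2122016} = 441306 \left(- \frac{1}{699677}\right) + 1318100 \left(- \frac{1}{2122016}\right) = - \frac{441306}{699677} - \frac{329525}{530504} = - \frac{464675661649}{371181447208}$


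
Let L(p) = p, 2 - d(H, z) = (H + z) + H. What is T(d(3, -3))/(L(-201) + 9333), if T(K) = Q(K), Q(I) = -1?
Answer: -1/9132 ≈ -0.00010951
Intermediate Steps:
d(H, z) = 2 - z - 2*H (d(H, z) = 2 - ((H + z) + H) = 2 - (z + 2*H) = 2 + (-z - 2*H) = 2 - z - 2*H)
T(K) = -1
T(d(3, -3))/(L(-201) + 9333) = -1/(-201 + 9333) = -1/9132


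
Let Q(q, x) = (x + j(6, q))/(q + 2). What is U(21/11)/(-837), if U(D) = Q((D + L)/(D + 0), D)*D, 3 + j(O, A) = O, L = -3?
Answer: -147/18755 ≈ -0.0078379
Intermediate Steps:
j(O, A) = -3 + O
Q(q, x) = (3 + x)/(2 + q) (Q(q, x) = (x + (-3 + 6))/(q + 2) = (x + 3)/(2 + q) = (3 + x)/(2 + q))
U(D) = D*(3 + D)/(2 + (-3 + D)/D) (U(D) = ((3 + D)/(2 + (D - 3)/(D + 0)))*D = ((3 + D)/(2 + (-3 + D)/D))*D = D*(3 + D)/(2 + (-3 + D)/D))
U(21/11)/(-837) = ((21/11)**2*(3 + 21/11)/(3*(-1 + 21/11)))/(-837) = ((21*(1/11))**2*(3 + 21*(1/11))/(3*(-1 + 21*(1/11))))*(-1/837) = ((21/11)**2*(3 + 21/11)/(3*(-1 + 21/11)))*(-1/837) = ((1/3)*(441/121)*(54/11)/(10/11))*(-1/837) = ((1/3)*(441/121)*(11/10)*(54/11))*(-1/837) = (3969/605)*(-1/837) = -147/18755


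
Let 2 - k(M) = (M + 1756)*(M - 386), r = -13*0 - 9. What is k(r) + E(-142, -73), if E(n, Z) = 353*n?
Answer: 639941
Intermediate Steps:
r = -9 (r = 0 - 9 = -9)
k(M) = 2 - (-386 + M)*(1756 + M) (k(M) = 2 - (M + 1756)*(M - 386) = 2 - (1756 + M)*(-386 + M) = 2 - (-386 + M)*(1756 + M))
k(r) + E(-142, -73) = (677818 - 1*(-9)² - 1370*(-9)) + 353*(-142) = (677818 - 1*81 + 12330) - 50126 = (677818 - 81 + 12330) - 50126 = 690067 - 50126 = 639941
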